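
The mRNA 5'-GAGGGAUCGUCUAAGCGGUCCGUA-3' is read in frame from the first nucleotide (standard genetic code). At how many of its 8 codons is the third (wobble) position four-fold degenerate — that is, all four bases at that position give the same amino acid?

6

Codon 1 GAG (Glu): third position 2-fold.
Codon 2 GGA (Gly): third position 4-fold.
Codon 3 UCG (Ser): third position 4-fold.
Codon 4 UCU (Ser): third position 4-fold.
Codon 5 AAG (Lys): third position 2-fold.
Codon 6 CGG (Arg): third position 4-fold.
Codon 7 UCC (Ser): third position 4-fold.
Codon 8 GUA (Val): third position 4-fold.
Four-fold degenerate third positions: 6.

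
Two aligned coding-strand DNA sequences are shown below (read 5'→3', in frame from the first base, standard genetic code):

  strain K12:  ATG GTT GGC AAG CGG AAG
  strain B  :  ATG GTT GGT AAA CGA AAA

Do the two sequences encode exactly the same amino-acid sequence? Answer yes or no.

Codon 1: ATG Met / ATG Met — identical.
Codon 2: GTT Val / GTT Val — identical.
Codon 3: GGC Gly / GGT Gly — synonymous.
Codon 4: AAG Lys / AAA Lys — synonymous.
Codon 5: CGG Arg / CGA Arg — synonymous.
Codon 6: AAG Lys / AAA Lys — synonymous.
Nonsynonymous differences: 0 → same protein.

yes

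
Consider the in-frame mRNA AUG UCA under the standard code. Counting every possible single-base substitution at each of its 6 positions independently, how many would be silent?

Codon 1 (AUG, Met): 0 synonymous substitutions.
Codon 2 (UCA, Ser): 3 synonymous substitutions.
Total: 0 + 3 = 3.

3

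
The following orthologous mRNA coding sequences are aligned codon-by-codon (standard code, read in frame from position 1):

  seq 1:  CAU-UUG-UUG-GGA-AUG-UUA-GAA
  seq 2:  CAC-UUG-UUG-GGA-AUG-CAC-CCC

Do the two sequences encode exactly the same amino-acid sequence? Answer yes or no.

no

Codon 1: CAU His / CAC His — synonymous.
Codon 2: UUG Leu / UUG Leu — identical.
Codon 3: UUG Leu / UUG Leu — identical.
Codon 4: GGA Gly / GGA Gly — identical.
Codon 5: AUG Met / AUG Met — identical.
Codon 6: UUA Leu / CAC His — nonsynonymous.
Codon 7: GAA Glu / CCC Pro — nonsynonymous.
Nonsynonymous differences: 2 → different protein.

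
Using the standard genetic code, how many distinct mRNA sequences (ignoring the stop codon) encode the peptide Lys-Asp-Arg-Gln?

48

Lys: 2 codons.
Asp: 2 codons.
Arg: 6 codons.
Gln: 2 codons.
2 × 2 × 6 × 2 = 48.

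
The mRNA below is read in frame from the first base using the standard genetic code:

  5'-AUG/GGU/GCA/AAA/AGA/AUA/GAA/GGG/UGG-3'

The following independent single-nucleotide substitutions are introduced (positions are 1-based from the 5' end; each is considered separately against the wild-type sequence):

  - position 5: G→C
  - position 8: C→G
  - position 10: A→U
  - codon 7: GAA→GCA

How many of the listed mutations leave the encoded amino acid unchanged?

0

Codon 2: GGU (Gly) → GCU (Ala) — missense.
Codon 3: GCA (Ala) → GGA (Gly) — missense.
Codon 4: AAA (Lys) → UAA (Stop) — nonsense.
Codon 7: GAA (Glu) → GCA (Ala) — missense.
Synonymous: 0 of 4.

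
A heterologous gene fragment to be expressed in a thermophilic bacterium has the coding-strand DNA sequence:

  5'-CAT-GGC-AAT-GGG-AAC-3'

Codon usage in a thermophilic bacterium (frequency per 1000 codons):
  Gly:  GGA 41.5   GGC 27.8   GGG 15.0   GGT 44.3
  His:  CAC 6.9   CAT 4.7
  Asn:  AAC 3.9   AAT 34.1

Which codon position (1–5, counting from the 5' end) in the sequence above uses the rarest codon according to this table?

5

Codon 1 CAT (His): 4.7 per 1000.
Codon 2 GGC (Gly): 27.8 per 1000.
Codon 3 AAT (Asn): 34.1 per 1000.
Codon 4 GGG (Gly): 15.0 per 1000.
Codon 5 AAC (Asn): 3.9 per 1000.
Lowest frequency is 3.9 at codon 5.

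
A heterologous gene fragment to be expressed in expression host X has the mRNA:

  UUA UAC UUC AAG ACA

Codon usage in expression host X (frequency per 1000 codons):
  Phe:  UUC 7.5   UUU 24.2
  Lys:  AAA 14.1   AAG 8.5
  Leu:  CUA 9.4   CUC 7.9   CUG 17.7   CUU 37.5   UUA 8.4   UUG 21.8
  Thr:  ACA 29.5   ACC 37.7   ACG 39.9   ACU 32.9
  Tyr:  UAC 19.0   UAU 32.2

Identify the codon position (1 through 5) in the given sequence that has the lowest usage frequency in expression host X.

Codon 1 UUA (Leu): 8.4 per 1000.
Codon 2 UAC (Tyr): 19.0 per 1000.
Codon 3 UUC (Phe): 7.5 per 1000.
Codon 4 AAG (Lys): 8.5 per 1000.
Codon 5 ACA (Thr): 29.5 per 1000.
Lowest frequency is 7.5 at codon 3.

3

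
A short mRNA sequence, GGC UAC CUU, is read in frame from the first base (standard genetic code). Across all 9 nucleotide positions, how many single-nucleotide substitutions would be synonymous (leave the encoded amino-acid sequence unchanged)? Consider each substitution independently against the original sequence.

7

Codon 1 (GGC, Gly): 3 synonymous substitutions.
Codon 2 (UAC, Tyr): 1 synonymous substitution.
Codon 3 (CUU, Leu): 3 synonymous substitutions.
Total: 3 + 1 + 3 = 7.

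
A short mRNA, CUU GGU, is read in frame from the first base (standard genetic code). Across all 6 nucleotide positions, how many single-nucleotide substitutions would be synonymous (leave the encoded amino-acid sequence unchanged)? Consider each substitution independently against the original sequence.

Codon 1 (CUU, Leu): 3 synonymous substitutions.
Codon 2 (GGU, Gly): 3 synonymous substitutions.
Total: 3 + 3 = 6.

6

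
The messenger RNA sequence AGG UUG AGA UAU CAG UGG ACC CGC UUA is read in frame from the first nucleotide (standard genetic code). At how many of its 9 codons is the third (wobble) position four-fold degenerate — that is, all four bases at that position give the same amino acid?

Codon 1 AGG (Arg): third position 2-fold.
Codon 2 UUG (Leu): third position 2-fold.
Codon 3 AGA (Arg): third position 2-fold.
Codon 4 UAU (Tyr): third position 2-fold.
Codon 5 CAG (Gln): third position 2-fold.
Codon 6 UGG (Trp): third position 1-fold.
Codon 7 ACC (Thr): third position 4-fold.
Codon 8 CGC (Arg): third position 4-fold.
Codon 9 UUA (Leu): third position 2-fold.
Four-fold degenerate third positions: 2.

2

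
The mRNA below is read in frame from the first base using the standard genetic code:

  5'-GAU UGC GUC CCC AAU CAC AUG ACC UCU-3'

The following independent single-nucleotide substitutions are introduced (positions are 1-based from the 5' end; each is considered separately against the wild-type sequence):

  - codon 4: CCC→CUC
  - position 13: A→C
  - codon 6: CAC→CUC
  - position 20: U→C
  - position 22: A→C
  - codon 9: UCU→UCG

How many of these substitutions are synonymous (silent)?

Codon 4: CCC (Pro) → CUC (Leu) — missense.
Codon 5: AAU (Asn) → CAU (His) — missense.
Codon 6: CAC (His) → CUC (Leu) — missense.
Codon 7: AUG (Met) → ACG (Thr) — missense.
Codon 8: ACC (Thr) → CCC (Pro) — missense.
Codon 9: UCU (Ser) → UCG (Ser) — synonymous.
Synonymous: 1 of 6.

1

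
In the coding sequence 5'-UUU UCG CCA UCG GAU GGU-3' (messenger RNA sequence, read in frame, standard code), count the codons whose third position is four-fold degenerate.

Codon 1 UUU (Phe): third position 2-fold.
Codon 2 UCG (Ser): third position 4-fold.
Codon 3 CCA (Pro): third position 4-fold.
Codon 4 UCG (Ser): third position 4-fold.
Codon 5 GAU (Asp): third position 2-fold.
Codon 6 GGU (Gly): third position 4-fold.
Four-fold degenerate third positions: 4.

4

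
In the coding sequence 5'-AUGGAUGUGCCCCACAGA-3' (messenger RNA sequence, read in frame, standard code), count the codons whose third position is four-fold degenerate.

2

Codon 1 AUG (Met): third position 1-fold.
Codon 2 GAU (Asp): third position 2-fold.
Codon 3 GUG (Val): third position 4-fold.
Codon 4 CCC (Pro): third position 4-fold.
Codon 5 CAC (His): third position 2-fold.
Codon 6 AGA (Arg): third position 2-fold.
Four-fold degenerate third positions: 2.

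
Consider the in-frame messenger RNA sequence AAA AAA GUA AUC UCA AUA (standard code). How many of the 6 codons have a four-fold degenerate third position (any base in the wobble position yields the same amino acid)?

2

Codon 1 AAA (Lys): third position 2-fold.
Codon 2 AAA (Lys): third position 2-fold.
Codon 3 GUA (Val): third position 4-fold.
Codon 4 AUC (Ile): third position 3-fold.
Codon 5 UCA (Ser): third position 4-fold.
Codon 6 AUA (Ile): third position 3-fold.
Four-fold degenerate third positions: 2.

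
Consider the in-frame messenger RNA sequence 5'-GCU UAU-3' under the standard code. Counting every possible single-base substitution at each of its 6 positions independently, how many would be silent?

Codon 1 (GCU, Ala): 3 synonymous substitutions.
Codon 2 (UAU, Tyr): 1 synonymous substitution.
Total: 3 + 1 = 4.

4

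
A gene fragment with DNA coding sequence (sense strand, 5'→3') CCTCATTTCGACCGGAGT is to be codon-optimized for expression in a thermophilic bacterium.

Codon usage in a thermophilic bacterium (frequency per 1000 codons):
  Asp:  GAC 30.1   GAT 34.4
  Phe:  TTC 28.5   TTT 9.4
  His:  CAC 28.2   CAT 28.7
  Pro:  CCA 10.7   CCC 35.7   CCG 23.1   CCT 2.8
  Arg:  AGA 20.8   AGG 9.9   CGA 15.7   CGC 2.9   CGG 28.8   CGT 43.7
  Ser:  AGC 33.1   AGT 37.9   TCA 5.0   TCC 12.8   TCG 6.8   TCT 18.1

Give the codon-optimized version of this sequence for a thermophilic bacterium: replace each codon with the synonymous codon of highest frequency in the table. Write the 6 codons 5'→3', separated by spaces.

Codon 1 (Pro): best is CCC at 35.7.
Codon 2 (His): best is CAT at 28.7.
Codon 3 (Phe): best is TTC at 28.5.
Codon 4 (Asp): best is GAT at 34.4.
Codon 5 (Arg): best is CGT at 43.7.
Codon 6 (Ser): best is AGT at 37.9.

CCC CAT TTC GAT CGT AGT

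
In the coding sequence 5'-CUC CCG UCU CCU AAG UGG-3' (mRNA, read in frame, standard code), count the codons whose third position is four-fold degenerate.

Codon 1 CUC (Leu): third position 4-fold.
Codon 2 CCG (Pro): third position 4-fold.
Codon 3 UCU (Ser): third position 4-fold.
Codon 4 CCU (Pro): third position 4-fold.
Codon 5 AAG (Lys): third position 2-fold.
Codon 6 UGG (Trp): third position 1-fold.
Four-fold degenerate third positions: 4.

4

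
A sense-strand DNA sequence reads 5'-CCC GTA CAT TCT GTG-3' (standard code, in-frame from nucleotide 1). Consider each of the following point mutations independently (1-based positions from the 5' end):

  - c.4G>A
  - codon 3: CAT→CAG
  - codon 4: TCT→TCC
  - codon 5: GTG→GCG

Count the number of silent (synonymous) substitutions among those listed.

Codon 2: GTA (Val) → ATA (Ile) — missense.
Codon 3: CAT (His) → CAG (Gln) — missense.
Codon 4: TCT (Ser) → TCC (Ser) — synonymous.
Codon 5: GTG (Val) → GCG (Ala) — missense.
Synonymous: 1 of 4.

1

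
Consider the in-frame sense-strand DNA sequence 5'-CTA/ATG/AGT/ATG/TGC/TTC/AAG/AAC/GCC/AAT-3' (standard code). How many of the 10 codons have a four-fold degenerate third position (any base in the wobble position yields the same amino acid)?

Codon 1 CTA (Leu): third position 4-fold.
Codon 2 ATG (Met): third position 1-fold.
Codon 3 AGT (Ser): third position 2-fold.
Codon 4 ATG (Met): third position 1-fold.
Codon 5 TGC (Cys): third position 2-fold.
Codon 6 TTC (Phe): third position 2-fold.
Codon 7 AAG (Lys): third position 2-fold.
Codon 8 AAC (Asn): third position 2-fold.
Codon 9 GCC (Ala): third position 4-fold.
Codon 10 AAT (Asn): third position 2-fold.
Four-fold degenerate third positions: 2.

2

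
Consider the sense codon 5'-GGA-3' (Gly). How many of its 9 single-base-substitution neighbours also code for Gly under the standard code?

3

Position 1: none → 0 synonymous.
Position 2: none → 0 synonymous.
Position 3: GGU, GGC, GGG → 3 synonymous.
Total: 0 + 0 + 3 = 3.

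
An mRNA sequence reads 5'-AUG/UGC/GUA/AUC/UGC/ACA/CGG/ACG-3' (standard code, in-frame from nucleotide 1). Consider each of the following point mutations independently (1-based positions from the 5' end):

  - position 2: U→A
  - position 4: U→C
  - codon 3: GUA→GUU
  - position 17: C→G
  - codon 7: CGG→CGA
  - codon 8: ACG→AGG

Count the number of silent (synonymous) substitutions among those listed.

Codon 1: AUG (Met) → AAG (Lys) — missense.
Codon 2: UGC (Cys) → CGC (Arg) — missense.
Codon 3: GUA (Val) → GUU (Val) — synonymous.
Codon 6: ACA (Thr) → AGA (Arg) — missense.
Codon 7: CGG (Arg) → CGA (Arg) — synonymous.
Codon 8: ACG (Thr) → AGG (Arg) — missense.
Synonymous: 2 of 6.

2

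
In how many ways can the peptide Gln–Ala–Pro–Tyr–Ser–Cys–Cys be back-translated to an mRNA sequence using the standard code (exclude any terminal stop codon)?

Gln: 2 codons.
Ala: 4 codons.
Pro: 4 codons.
Tyr: 2 codons.
Ser: 6 codons.
Cys: 2 codons.
Cys: 2 codons.
2 × 4 × 4 × 2 × 6 × 2 × 2 = 1536.

1536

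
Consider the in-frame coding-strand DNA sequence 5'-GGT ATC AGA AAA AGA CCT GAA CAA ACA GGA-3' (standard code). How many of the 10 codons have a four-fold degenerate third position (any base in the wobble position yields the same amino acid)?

4

Codon 1 GGT (Gly): third position 4-fold.
Codon 2 ATC (Ile): third position 3-fold.
Codon 3 AGA (Arg): third position 2-fold.
Codon 4 AAA (Lys): third position 2-fold.
Codon 5 AGA (Arg): third position 2-fold.
Codon 6 CCT (Pro): third position 4-fold.
Codon 7 GAA (Glu): third position 2-fold.
Codon 8 CAA (Gln): third position 2-fold.
Codon 9 ACA (Thr): third position 4-fold.
Codon 10 GGA (Gly): third position 4-fold.
Four-fold degenerate third positions: 4.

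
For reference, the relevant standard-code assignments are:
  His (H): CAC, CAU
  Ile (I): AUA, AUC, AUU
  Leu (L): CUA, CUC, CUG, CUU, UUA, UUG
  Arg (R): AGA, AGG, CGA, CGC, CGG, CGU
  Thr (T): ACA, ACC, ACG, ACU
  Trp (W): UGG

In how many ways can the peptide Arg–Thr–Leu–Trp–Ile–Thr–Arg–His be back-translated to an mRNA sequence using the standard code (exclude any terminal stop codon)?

20736

Arg: 6 codons.
Thr: 4 codons.
Leu: 6 codons.
Trp: 1 codon.
Ile: 3 codons.
Thr: 4 codons.
Arg: 6 codons.
His: 2 codons.
6 × 4 × 6 × 1 × 3 × 4 × 6 × 2 = 20736.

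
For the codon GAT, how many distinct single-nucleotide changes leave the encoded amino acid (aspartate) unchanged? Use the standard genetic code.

Position 1: none → 0 synonymous.
Position 2: none → 0 synonymous.
Position 3: GAC → 1 synonymous.
Total: 0 + 0 + 1 = 1.

1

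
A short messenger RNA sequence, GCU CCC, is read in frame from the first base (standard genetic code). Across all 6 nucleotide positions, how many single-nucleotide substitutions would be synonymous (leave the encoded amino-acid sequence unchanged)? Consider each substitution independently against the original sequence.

Codon 1 (GCU, Ala): 3 synonymous substitutions.
Codon 2 (CCC, Pro): 3 synonymous substitutions.
Total: 3 + 3 = 6.

6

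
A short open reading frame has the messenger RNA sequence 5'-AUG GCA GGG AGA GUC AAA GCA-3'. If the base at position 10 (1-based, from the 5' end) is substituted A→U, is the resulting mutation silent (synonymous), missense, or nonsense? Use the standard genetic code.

nonsense

Position 10 falls in codon 4: AGA → Arg.
After the substitution the codon is UGA → Stop.
The new codon is a stop codon, so this is a nonsense mutation.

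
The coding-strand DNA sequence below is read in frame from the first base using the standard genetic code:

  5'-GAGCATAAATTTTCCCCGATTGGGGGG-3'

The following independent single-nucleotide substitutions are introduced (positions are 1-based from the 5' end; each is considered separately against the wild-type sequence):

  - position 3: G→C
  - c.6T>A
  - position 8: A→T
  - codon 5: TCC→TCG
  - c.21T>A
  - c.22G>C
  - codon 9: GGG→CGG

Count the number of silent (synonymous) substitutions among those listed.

2

Codon 1: GAG (Glu) → GAC (Asp) — missense.
Codon 2: CAT (His) → CAA (Gln) — missense.
Codon 3: AAA (Lys) → ATA (Ile) — missense.
Codon 5: TCC (Ser) → TCG (Ser) — synonymous.
Codon 7: ATT (Ile) → ATA (Ile) — synonymous.
Codon 8: GGG (Gly) → CGG (Arg) — missense.
Codon 9: GGG (Gly) → CGG (Arg) — missense.
Synonymous: 2 of 7.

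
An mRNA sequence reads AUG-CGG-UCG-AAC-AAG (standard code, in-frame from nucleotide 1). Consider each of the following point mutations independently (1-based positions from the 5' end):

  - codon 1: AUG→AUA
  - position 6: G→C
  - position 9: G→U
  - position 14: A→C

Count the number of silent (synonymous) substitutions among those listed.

2

Codon 1: AUG (Met) → AUA (Ile) — missense.
Codon 2: CGG (Arg) → CGC (Arg) — synonymous.
Codon 3: UCG (Ser) → UCU (Ser) — synonymous.
Codon 5: AAG (Lys) → ACG (Thr) — missense.
Synonymous: 2 of 4.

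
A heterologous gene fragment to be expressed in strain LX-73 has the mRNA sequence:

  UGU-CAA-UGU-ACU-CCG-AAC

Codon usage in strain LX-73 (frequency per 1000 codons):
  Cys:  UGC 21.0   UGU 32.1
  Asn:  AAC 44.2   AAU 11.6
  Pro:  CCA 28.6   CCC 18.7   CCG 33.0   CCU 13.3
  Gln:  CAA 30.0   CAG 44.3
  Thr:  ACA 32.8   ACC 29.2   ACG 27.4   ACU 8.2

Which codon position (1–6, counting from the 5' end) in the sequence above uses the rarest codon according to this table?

Codon 1 UGU (Cys): 32.1 per 1000.
Codon 2 CAA (Gln): 30.0 per 1000.
Codon 3 UGU (Cys): 32.1 per 1000.
Codon 4 ACU (Thr): 8.2 per 1000.
Codon 5 CCG (Pro): 33.0 per 1000.
Codon 6 AAC (Asn): 44.2 per 1000.
Lowest frequency is 8.2 at codon 4.

4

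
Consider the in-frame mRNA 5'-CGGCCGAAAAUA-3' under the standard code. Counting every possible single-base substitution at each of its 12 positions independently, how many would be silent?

Codon 1 (CGG, Arg): 4 synonymous substitutions.
Codon 2 (CCG, Pro): 3 synonymous substitutions.
Codon 3 (AAA, Lys): 1 synonymous substitution.
Codon 4 (AUA, Ile): 2 synonymous substitutions.
Total: 4 + 3 + 1 + 2 = 10.

10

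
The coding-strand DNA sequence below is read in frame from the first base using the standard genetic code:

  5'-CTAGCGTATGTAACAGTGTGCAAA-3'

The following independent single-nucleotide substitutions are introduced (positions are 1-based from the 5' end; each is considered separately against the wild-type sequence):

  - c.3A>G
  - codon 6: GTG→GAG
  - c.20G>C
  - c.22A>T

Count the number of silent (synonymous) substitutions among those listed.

1

Codon 1: CTA (Leu) → CTG (Leu) — synonymous.
Codon 6: GTG (Val) → GAG (Glu) — missense.
Codon 7: TGC (Cys) → TCC (Ser) — missense.
Codon 8: AAA (Lys) → TAA (Stop) — nonsense.
Synonymous: 1 of 4.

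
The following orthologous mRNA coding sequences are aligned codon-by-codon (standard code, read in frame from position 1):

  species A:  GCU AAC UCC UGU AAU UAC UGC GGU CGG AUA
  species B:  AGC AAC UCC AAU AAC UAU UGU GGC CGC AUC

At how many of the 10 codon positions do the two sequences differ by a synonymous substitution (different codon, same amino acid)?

Codon 1: GCU Ala / AGC Ser — nonsynonymous.
Codon 2: AAC Asn / AAC Asn — identical.
Codon 3: UCC Ser / UCC Ser — identical.
Codon 4: UGU Cys / AAU Asn — nonsynonymous.
Codon 5: AAU Asn / AAC Asn — synonymous.
Codon 6: UAC Tyr / UAU Tyr — synonymous.
Codon 7: UGC Cys / UGU Cys — synonymous.
Codon 8: GGU Gly / GGC Gly — synonymous.
Codon 9: CGG Arg / CGC Arg — synonymous.
Codon 10: AUA Ile / AUC Ile — synonymous.
Synonymous differences: 6.

6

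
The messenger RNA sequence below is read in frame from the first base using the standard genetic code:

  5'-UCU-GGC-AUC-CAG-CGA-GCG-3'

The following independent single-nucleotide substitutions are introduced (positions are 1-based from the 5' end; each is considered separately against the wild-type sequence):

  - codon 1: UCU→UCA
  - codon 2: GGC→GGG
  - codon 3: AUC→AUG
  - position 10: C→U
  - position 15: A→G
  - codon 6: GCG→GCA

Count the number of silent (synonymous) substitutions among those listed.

4

Codon 1: UCU (Ser) → UCA (Ser) — synonymous.
Codon 2: GGC (Gly) → GGG (Gly) — synonymous.
Codon 3: AUC (Ile) → AUG (Met) — missense.
Codon 4: CAG (Gln) → UAG (Stop) — nonsense.
Codon 5: CGA (Arg) → CGG (Arg) — synonymous.
Codon 6: GCG (Ala) → GCA (Ala) — synonymous.
Synonymous: 4 of 6.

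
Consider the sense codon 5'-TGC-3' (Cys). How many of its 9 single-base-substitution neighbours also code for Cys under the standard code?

1

Position 1: none → 0 synonymous.
Position 2: none → 0 synonymous.
Position 3: TGT → 1 synonymous.
Total: 0 + 0 + 1 = 1.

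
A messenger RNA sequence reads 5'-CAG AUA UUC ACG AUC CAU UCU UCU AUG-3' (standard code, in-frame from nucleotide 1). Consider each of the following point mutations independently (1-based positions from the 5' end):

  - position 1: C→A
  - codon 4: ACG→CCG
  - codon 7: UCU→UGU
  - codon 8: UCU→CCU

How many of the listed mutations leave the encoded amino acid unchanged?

Codon 1: CAG (Gln) → AAG (Lys) — missense.
Codon 4: ACG (Thr) → CCG (Pro) — missense.
Codon 7: UCU (Ser) → UGU (Cys) — missense.
Codon 8: UCU (Ser) → CCU (Pro) — missense.
Synonymous: 0 of 4.

0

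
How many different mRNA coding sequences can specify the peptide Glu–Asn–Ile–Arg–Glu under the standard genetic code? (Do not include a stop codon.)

144

Glu: 2 codons.
Asn: 2 codons.
Ile: 3 codons.
Arg: 6 codons.
Glu: 2 codons.
2 × 2 × 3 × 6 × 2 = 144.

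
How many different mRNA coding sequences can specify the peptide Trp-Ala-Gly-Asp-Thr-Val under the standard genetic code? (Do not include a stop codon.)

512

Trp: 1 codon.
Ala: 4 codons.
Gly: 4 codons.
Asp: 2 codons.
Thr: 4 codons.
Val: 4 codons.
1 × 4 × 4 × 2 × 4 × 4 = 512.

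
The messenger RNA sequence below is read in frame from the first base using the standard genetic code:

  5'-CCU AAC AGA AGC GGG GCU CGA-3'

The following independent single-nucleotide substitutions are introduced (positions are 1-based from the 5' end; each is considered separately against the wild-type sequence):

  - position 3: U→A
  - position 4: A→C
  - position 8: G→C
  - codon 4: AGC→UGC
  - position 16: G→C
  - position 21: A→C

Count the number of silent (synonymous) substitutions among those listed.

2

Codon 1: CCU (Pro) → CCA (Pro) — synonymous.
Codon 2: AAC (Asn) → CAC (His) — missense.
Codon 3: AGA (Arg) → ACA (Thr) — missense.
Codon 4: AGC (Ser) → UGC (Cys) — missense.
Codon 6: GCU (Ala) → CCU (Pro) — missense.
Codon 7: CGA (Arg) → CGC (Arg) — synonymous.
Synonymous: 2 of 6.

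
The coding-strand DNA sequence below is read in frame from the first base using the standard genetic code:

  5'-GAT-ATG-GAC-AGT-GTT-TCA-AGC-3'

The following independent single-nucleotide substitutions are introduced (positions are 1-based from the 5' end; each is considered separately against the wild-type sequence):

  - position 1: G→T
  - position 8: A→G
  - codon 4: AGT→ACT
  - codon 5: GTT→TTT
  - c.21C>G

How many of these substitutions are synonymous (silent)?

0

Codon 1: GAT (Asp) → TAT (Tyr) — missense.
Codon 3: GAC (Asp) → GGC (Gly) — missense.
Codon 4: AGT (Ser) → ACT (Thr) — missense.
Codon 5: GTT (Val) → TTT (Phe) — missense.
Codon 7: AGC (Ser) → AGG (Arg) — missense.
Synonymous: 0 of 5.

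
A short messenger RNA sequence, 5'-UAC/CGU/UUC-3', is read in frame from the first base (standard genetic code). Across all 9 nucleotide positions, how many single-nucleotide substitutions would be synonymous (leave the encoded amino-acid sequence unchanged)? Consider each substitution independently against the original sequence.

5

Codon 1 (UAC, Tyr): 1 synonymous substitution.
Codon 2 (CGU, Arg): 3 synonymous substitutions.
Codon 3 (UUC, Phe): 1 synonymous substitution.
Total: 1 + 3 + 1 = 5.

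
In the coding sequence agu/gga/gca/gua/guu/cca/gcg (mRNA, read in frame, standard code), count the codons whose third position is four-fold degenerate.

6

Codon 1 AGU (Ser): third position 2-fold.
Codon 2 GGA (Gly): third position 4-fold.
Codon 3 GCA (Ala): third position 4-fold.
Codon 4 GUA (Val): third position 4-fold.
Codon 5 GUU (Val): third position 4-fold.
Codon 6 CCA (Pro): third position 4-fold.
Codon 7 GCG (Ala): third position 4-fold.
Four-fold degenerate third positions: 6.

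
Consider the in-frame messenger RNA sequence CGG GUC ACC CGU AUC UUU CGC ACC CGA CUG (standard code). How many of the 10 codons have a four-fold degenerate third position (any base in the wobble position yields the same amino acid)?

8

Codon 1 CGG (Arg): third position 4-fold.
Codon 2 GUC (Val): third position 4-fold.
Codon 3 ACC (Thr): third position 4-fold.
Codon 4 CGU (Arg): third position 4-fold.
Codon 5 AUC (Ile): third position 3-fold.
Codon 6 UUU (Phe): third position 2-fold.
Codon 7 CGC (Arg): third position 4-fold.
Codon 8 ACC (Thr): third position 4-fold.
Codon 9 CGA (Arg): third position 4-fold.
Codon 10 CUG (Leu): third position 4-fold.
Four-fold degenerate third positions: 8.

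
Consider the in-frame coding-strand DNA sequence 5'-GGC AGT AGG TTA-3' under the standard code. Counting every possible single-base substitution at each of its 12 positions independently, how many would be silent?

Codon 1 (GGC, Gly): 3 synonymous substitutions.
Codon 2 (AGT, Ser): 1 synonymous substitution.
Codon 3 (AGG, Arg): 2 synonymous substitutions.
Codon 4 (TTA, Leu): 2 synonymous substitutions.
Total: 3 + 1 + 2 + 2 = 8.

8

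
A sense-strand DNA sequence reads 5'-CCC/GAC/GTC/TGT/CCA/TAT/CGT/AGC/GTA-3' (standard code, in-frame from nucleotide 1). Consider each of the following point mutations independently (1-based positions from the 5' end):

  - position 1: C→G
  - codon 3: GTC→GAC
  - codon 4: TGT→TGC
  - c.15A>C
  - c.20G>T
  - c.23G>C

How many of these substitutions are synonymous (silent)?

Codon 1: CCC (Pro) → GCC (Ala) — missense.
Codon 3: GTC (Val) → GAC (Asp) — missense.
Codon 4: TGT (Cys) → TGC (Cys) — synonymous.
Codon 5: CCA (Pro) → CCC (Pro) — synonymous.
Codon 7: CGT (Arg) → CTT (Leu) — missense.
Codon 8: AGC (Ser) → ACC (Thr) — missense.
Synonymous: 2 of 6.

2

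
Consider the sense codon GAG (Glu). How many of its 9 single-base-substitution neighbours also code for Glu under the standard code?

1

Position 1: none → 0 synonymous.
Position 2: none → 0 synonymous.
Position 3: GAA → 1 synonymous.
Total: 0 + 0 + 1 = 1.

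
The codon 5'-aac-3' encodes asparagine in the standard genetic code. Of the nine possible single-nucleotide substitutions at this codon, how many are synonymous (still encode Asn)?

Position 1: none → 0 synonymous.
Position 2: none → 0 synonymous.
Position 3: AAU → 1 synonymous.
Total: 0 + 0 + 1 = 1.

1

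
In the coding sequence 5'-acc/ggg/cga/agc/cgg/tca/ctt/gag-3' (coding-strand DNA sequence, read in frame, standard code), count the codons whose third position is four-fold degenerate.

Codon 1 ACC (Thr): third position 4-fold.
Codon 2 GGG (Gly): third position 4-fold.
Codon 3 CGA (Arg): third position 4-fold.
Codon 4 AGC (Ser): third position 2-fold.
Codon 5 CGG (Arg): third position 4-fold.
Codon 6 TCA (Ser): third position 4-fold.
Codon 7 CTT (Leu): third position 4-fold.
Codon 8 GAG (Glu): third position 2-fold.
Four-fold degenerate third positions: 6.

6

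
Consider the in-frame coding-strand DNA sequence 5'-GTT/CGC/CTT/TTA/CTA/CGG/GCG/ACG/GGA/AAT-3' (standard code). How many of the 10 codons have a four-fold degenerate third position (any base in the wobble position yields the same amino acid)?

8

Codon 1 GTT (Val): third position 4-fold.
Codon 2 CGC (Arg): third position 4-fold.
Codon 3 CTT (Leu): third position 4-fold.
Codon 4 TTA (Leu): third position 2-fold.
Codon 5 CTA (Leu): third position 4-fold.
Codon 6 CGG (Arg): third position 4-fold.
Codon 7 GCG (Ala): third position 4-fold.
Codon 8 ACG (Thr): third position 4-fold.
Codon 9 GGA (Gly): third position 4-fold.
Codon 10 AAT (Asn): third position 2-fold.
Four-fold degenerate third positions: 8.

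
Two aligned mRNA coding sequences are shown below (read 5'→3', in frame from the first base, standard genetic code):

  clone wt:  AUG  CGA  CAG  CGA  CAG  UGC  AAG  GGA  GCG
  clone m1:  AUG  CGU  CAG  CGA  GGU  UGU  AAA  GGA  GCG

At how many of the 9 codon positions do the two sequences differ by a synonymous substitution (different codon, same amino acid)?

3

Codon 1: AUG Met / AUG Met — identical.
Codon 2: CGA Arg / CGU Arg — synonymous.
Codon 3: CAG Gln / CAG Gln — identical.
Codon 4: CGA Arg / CGA Arg — identical.
Codon 5: CAG Gln / GGU Gly — nonsynonymous.
Codon 6: UGC Cys / UGU Cys — synonymous.
Codon 7: AAG Lys / AAA Lys — synonymous.
Codon 8: GGA Gly / GGA Gly — identical.
Codon 9: GCG Ala / GCG Ala — identical.
Synonymous differences: 3.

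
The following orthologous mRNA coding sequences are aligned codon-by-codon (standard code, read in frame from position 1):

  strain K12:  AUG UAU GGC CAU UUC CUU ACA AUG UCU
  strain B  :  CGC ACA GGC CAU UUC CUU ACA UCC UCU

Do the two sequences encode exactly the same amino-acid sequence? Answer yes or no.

Codon 1: AUG Met / CGC Arg — nonsynonymous.
Codon 2: UAU Tyr / ACA Thr — nonsynonymous.
Codon 3: GGC Gly / GGC Gly — identical.
Codon 4: CAU His / CAU His — identical.
Codon 5: UUC Phe / UUC Phe — identical.
Codon 6: CUU Leu / CUU Leu — identical.
Codon 7: ACA Thr / ACA Thr — identical.
Codon 8: AUG Met / UCC Ser — nonsynonymous.
Codon 9: UCU Ser / UCU Ser — identical.
Nonsynonymous differences: 3 → different protein.

no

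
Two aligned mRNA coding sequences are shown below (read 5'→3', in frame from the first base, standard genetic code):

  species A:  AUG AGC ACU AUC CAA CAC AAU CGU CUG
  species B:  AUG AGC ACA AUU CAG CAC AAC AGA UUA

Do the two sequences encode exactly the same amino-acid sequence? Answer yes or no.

yes

Codon 1: AUG Met / AUG Met — identical.
Codon 2: AGC Ser / AGC Ser — identical.
Codon 3: ACU Thr / ACA Thr — synonymous.
Codon 4: AUC Ile / AUU Ile — synonymous.
Codon 5: CAA Gln / CAG Gln — synonymous.
Codon 6: CAC His / CAC His — identical.
Codon 7: AAU Asn / AAC Asn — synonymous.
Codon 8: CGU Arg / AGA Arg — synonymous.
Codon 9: CUG Leu / UUA Leu — synonymous.
Nonsynonymous differences: 0 → same protein.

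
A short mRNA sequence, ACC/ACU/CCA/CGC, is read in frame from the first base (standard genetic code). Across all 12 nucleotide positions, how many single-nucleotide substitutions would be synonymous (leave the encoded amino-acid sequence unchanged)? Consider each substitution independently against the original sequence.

Codon 1 (ACC, Thr): 3 synonymous substitutions.
Codon 2 (ACU, Thr): 3 synonymous substitutions.
Codon 3 (CCA, Pro): 3 synonymous substitutions.
Codon 4 (CGC, Arg): 3 synonymous substitutions.
Total: 3 + 3 + 3 + 3 = 12.

12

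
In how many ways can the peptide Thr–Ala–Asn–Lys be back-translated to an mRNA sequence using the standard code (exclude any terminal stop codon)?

Thr: 4 codons.
Ala: 4 codons.
Asn: 2 codons.
Lys: 2 codons.
4 × 4 × 2 × 2 = 64.

64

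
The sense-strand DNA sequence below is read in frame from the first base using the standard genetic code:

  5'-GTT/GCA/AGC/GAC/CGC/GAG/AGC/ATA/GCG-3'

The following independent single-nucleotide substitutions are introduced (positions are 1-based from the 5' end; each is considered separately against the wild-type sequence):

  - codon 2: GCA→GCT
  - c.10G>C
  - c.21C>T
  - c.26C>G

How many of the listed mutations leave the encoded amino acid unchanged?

Codon 2: GCA (Ala) → GCT (Ala) — synonymous.
Codon 4: GAC (Asp) → CAC (His) — missense.
Codon 7: AGC (Ser) → AGT (Ser) — synonymous.
Codon 9: GCG (Ala) → GGG (Gly) — missense.
Synonymous: 2 of 4.

2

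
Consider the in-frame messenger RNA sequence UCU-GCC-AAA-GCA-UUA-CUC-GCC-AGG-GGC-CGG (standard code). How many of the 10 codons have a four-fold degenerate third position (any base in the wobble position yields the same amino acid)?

7

Codon 1 UCU (Ser): third position 4-fold.
Codon 2 GCC (Ala): third position 4-fold.
Codon 3 AAA (Lys): third position 2-fold.
Codon 4 GCA (Ala): third position 4-fold.
Codon 5 UUA (Leu): third position 2-fold.
Codon 6 CUC (Leu): third position 4-fold.
Codon 7 GCC (Ala): third position 4-fold.
Codon 8 AGG (Arg): third position 2-fold.
Codon 9 GGC (Gly): third position 4-fold.
Codon 10 CGG (Arg): third position 4-fold.
Four-fold degenerate third positions: 7.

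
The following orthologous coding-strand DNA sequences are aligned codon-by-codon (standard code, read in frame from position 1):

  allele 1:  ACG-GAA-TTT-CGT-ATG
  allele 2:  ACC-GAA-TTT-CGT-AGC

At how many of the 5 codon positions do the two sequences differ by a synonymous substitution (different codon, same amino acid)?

1

Codon 1: ACG Thr / ACC Thr — synonymous.
Codon 2: GAA Glu / GAA Glu — identical.
Codon 3: TTT Phe / TTT Phe — identical.
Codon 4: CGT Arg / CGT Arg — identical.
Codon 5: ATG Met / AGC Ser — nonsynonymous.
Synonymous differences: 1.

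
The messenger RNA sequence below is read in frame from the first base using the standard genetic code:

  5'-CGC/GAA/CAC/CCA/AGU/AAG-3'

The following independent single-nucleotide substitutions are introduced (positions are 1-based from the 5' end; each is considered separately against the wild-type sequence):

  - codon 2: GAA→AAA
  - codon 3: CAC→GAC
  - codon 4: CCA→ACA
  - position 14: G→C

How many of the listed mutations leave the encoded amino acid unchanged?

Codon 2: GAA (Glu) → AAA (Lys) — missense.
Codon 3: CAC (His) → GAC (Asp) — missense.
Codon 4: CCA (Pro) → ACA (Thr) — missense.
Codon 5: AGU (Ser) → ACU (Thr) — missense.
Synonymous: 0 of 4.

0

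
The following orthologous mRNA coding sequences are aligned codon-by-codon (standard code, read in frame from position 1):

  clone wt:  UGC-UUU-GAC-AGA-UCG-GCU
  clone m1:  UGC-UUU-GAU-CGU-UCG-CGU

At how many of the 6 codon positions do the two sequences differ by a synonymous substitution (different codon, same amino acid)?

Codon 1: UGC Cys / UGC Cys — identical.
Codon 2: UUU Phe / UUU Phe — identical.
Codon 3: GAC Asp / GAU Asp — synonymous.
Codon 4: AGA Arg / CGU Arg — synonymous.
Codon 5: UCG Ser / UCG Ser — identical.
Codon 6: GCU Ala / CGU Arg — nonsynonymous.
Synonymous differences: 2.

2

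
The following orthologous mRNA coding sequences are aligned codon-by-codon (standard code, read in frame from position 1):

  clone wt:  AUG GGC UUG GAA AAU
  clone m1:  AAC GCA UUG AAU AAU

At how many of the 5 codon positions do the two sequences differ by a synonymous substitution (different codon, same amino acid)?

Codon 1: AUG Met / AAC Asn — nonsynonymous.
Codon 2: GGC Gly / GCA Ala — nonsynonymous.
Codon 3: UUG Leu / UUG Leu — identical.
Codon 4: GAA Glu / AAU Asn — nonsynonymous.
Codon 5: AAU Asn / AAU Asn — identical.
Synonymous differences: 0.

0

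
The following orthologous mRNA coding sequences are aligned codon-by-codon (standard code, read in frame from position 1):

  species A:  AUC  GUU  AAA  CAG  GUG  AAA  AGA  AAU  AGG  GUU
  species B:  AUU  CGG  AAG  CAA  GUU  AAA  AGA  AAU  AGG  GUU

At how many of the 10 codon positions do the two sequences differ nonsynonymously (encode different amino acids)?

1

Codon 1: AUC Ile / AUU Ile — synonymous.
Codon 2: GUU Val / CGG Arg — nonsynonymous.
Codon 3: AAA Lys / AAG Lys — synonymous.
Codon 4: CAG Gln / CAA Gln — synonymous.
Codon 5: GUG Val / GUU Val — synonymous.
Codon 6: AAA Lys / AAA Lys — identical.
Codon 7: AGA Arg / AGA Arg — identical.
Codon 8: AAU Asn / AAU Asn — identical.
Codon 9: AGG Arg / AGG Arg — identical.
Codon 10: GUU Val / GUU Val — identical.
Nonsynonymous differences: 1.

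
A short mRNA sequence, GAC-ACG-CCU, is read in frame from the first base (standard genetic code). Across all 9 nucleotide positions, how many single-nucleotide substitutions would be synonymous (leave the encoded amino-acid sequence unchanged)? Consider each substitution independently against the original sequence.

Codon 1 (GAC, Asp): 1 synonymous substitution.
Codon 2 (ACG, Thr): 3 synonymous substitutions.
Codon 3 (CCU, Pro): 3 synonymous substitutions.
Total: 1 + 3 + 3 = 7.

7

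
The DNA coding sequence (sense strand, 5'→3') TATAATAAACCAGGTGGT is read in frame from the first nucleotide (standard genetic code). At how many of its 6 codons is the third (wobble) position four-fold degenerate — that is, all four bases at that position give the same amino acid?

Codon 1 TAT (Tyr): third position 2-fold.
Codon 2 AAT (Asn): third position 2-fold.
Codon 3 AAA (Lys): third position 2-fold.
Codon 4 CCA (Pro): third position 4-fold.
Codon 5 GGT (Gly): third position 4-fold.
Codon 6 GGT (Gly): third position 4-fold.
Four-fold degenerate third positions: 3.

3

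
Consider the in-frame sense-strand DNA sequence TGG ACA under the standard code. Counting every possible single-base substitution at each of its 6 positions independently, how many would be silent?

Codon 1 (TGG, Trp): 0 synonymous substitutions.
Codon 2 (ACA, Thr): 3 synonymous substitutions.
Total: 0 + 3 = 3.

3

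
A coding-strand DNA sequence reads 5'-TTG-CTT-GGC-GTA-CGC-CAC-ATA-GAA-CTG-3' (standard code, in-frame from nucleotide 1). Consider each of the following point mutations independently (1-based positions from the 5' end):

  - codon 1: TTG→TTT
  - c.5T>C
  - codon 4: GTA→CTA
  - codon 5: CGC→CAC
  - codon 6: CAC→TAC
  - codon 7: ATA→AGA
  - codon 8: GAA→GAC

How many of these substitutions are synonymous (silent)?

Codon 1: TTG (Leu) → TTT (Phe) — missense.
Codon 2: CTT (Leu) → CCT (Pro) — missense.
Codon 4: GTA (Val) → CTA (Leu) — missense.
Codon 5: CGC (Arg) → CAC (His) — missense.
Codon 6: CAC (His) → TAC (Tyr) — missense.
Codon 7: ATA (Ile) → AGA (Arg) — missense.
Codon 8: GAA (Glu) → GAC (Asp) — missense.
Synonymous: 0 of 7.

0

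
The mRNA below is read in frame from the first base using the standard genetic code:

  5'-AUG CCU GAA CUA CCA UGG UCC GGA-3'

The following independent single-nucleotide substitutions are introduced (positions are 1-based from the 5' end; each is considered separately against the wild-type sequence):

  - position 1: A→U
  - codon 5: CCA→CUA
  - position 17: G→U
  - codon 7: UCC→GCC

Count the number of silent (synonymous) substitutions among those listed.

Codon 1: AUG (Met) → UUG (Leu) — missense.
Codon 5: CCA (Pro) → CUA (Leu) — missense.
Codon 6: UGG (Trp) → UUG (Leu) — missense.
Codon 7: UCC (Ser) → GCC (Ala) — missense.
Synonymous: 0 of 4.

0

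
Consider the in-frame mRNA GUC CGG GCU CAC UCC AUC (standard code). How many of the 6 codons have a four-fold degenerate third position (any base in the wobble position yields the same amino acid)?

4

Codon 1 GUC (Val): third position 4-fold.
Codon 2 CGG (Arg): third position 4-fold.
Codon 3 GCU (Ala): third position 4-fold.
Codon 4 CAC (His): third position 2-fold.
Codon 5 UCC (Ser): third position 4-fold.
Codon 6 AUC (Ile): third position 3-fold.
Four-fold degenerate third positions: 4.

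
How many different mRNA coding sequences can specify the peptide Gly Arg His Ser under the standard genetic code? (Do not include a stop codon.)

Gly: 4 codons.
Arg: 6 codons.
His: 2 codons.
Ser: 6 codons.
4 × 6 × 2 × 6 = 288.

288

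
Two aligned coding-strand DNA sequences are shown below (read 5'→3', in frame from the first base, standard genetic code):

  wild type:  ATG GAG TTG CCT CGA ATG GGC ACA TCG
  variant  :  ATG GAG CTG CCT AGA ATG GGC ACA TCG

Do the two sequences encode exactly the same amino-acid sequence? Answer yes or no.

Codon 1: ATG Met / ATG Met — identical.
Codon 2: GAG Glu / GAG Glu — identical.
Codon 3: TTG Leu / CTG Leu — synonymous.
Codon 4: CCT Pro / CCT Pro — identical.
Codon 5: CGA Arg / AGA Arg — synonymous.
Codon 6: ATG Met / ATG Met — identical.
Codon 7: GGC Gly / GGC Gly — identical.
Codon 8: ACA Thr / ACA Thr — identical.
Codon 9: TCG Ser / TCG Ser — identical.
Nonsynonymous differences: 0 → same protein.

yes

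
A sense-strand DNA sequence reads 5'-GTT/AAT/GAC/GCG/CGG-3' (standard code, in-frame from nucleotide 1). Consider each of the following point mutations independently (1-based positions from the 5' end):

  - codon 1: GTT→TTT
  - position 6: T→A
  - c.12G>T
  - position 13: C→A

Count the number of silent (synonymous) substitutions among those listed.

2

Codon 1: GTT (Val) → TTT (Phe) — missense.
Codon 2: AAT (Asn) → AAA (Lys) — missense.
Codon 4: GCG (Ala) → GCT (Ala) — synonymous.
Codon 5: CGG (Arg) → AGG (Arg) — synonymous.
Synonymous: 2 of 4.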